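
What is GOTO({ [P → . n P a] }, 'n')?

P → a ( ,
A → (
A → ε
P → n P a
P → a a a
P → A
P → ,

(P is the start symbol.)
GOTO(I, 'n') = CLOSURE({ [A → αX.β] : [A → α.Xβ] ∈ I, X = 'n' })

Items with dot before 'n', with the dot advanced:
  [P → . n P a] → [P → n . P a]
Closure of the advanced items:
  [P → n . P a] has the dot before P: add [P → . a ( ,], [P → . n P a], [P → . a a a], [P → . A], [P → . ,]
  [P → . A] has the dot before A: add [A → . (], [A → .]

GOTO = { [A → . (], [A → .], [P → . ,], [P → . A], [P → . a ( ,], [P → . a a a], [P → . n P a], [P → n . P a] }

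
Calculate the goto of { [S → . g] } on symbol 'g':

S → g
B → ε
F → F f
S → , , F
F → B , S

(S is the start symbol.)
{ [S → g .] }

GOTO(I, 'g') = CLOSURE({ [A → αX.β] : [A → α.Xβ] ∈ I, X = 'g' })

Items with dot before 'g', with the dot advanced:
  [S → . g] → [S → g .]
Closure adds nothing (no advanced item has the dot before a non-terminal).

GOTO = { [S → g .] }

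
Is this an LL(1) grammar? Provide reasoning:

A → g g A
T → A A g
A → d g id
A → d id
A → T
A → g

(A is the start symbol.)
A grammar is LL(1) if for each non-terminal N with multiple productions, the predict sets of those productions are pairwise disjoint, where PREDICT(N → α) = (FIRST(α) \ {ε}) ∪ (FOLLOW(N) if α ⇒* ε).

Relevant sets:
  FIRST(T) = { 'd', 'g' }

For A:
  PREDICT(A → g g A) = { 'g' }
  PREDICT(A → d g id) = { 'd' }
  PREDICT(A → d id) = { 'd' }
  PREDICT(A → T) = { 'd', 'g' }
  PREDICT(A → g) = { 'g' }
T has a single production, so nothing to check there.

Conflict found: Predict set conflict for A: { 'g' }
The grammar is NOT LL(1).

Answer: No. Predict set conflict for A: { 'g' }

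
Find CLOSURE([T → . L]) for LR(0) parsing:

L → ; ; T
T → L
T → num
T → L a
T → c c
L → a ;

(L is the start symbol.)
To compute CLOSURE, for each item [A → α.Bβ] where B is a non-terminal, add [B → .γ] for all productions B → γ; repeat for the newly added items until nothing changes.

Start with: [T → . L]
  [T → . L] has the dot before L: add [L → . ; ; T], [L → . a ;]
No further items can be added.

CLOSURE = { [L → . ; ; T], [L → . a ;], [T → . L] }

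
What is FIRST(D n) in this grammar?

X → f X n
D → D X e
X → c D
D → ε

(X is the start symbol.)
{ 'c', 'f', 'n' }

FIRST sets of the non-terminals involved (from the grammar, by fixed-point iteration):
  FIRST(D) = { 'c', 'f', ε }

To compute FIRST(D n), process the symbols left to right:
Symbol D is a non-terminal. Add FIRST(D) \ {ε} = { 'c', 'f' }
D is nullable (ε ∈ FIRST(D)), continue to the next symbol.
Symbol n is a terminal. Add 'n' and stop.
FIRST(D n) = { 'c', 'f', 'n' }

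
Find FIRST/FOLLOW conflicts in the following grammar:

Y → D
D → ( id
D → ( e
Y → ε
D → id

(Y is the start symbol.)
A FIRST/FOLLOW conflict occurs when a non-terminal N has a nullable alternative N → β (β ⇒* ε) and another alternative N → α with FIRST(α) ∩ FOLLOW(N) ≠ ∅: on such a lookahead the parser cannot decide between expanding α and letting N vanish via β.

Nullable non-terminals: Y.
FIRST sets used below: FIRST(D) = { '(', 'id' }

Y: nullable alternative(s) Y → ε; FOLLOW(Y) = { $ }
  Y → D: FIRST \ {ε} = { '(', 'id' } — disjoint from FOLLOW(Y)
  Y → ε: FIRST \ {ε} = { } — this is the only nullable alternative, skip

D has no nullable alternative, so no FIRST/FOLLOW check is needed there.

No FIRST/FOLLOW conflicts found.

Answer: No FIRST/FOLLOW conflicts.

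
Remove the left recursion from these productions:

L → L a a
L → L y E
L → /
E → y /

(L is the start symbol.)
L → / L'
L' → a a L'
L' → y E L'
L' → ε
E → y /

L is directly left-recursive. The standard transformation for
  A → A α₁ | ... | A α_m | β₁ | ... | β_n
is
  A  → β₁ A' | ... | β_n A'
  A' → α₁ A' | ... | α_m A' | ε

L → / becomes L → / L'
L → L a a becomes L' → a a L'
L → L y E becomes L' → y E L'
Add L' → ε

Productions for other non-terminals are unchanged:
  E → y /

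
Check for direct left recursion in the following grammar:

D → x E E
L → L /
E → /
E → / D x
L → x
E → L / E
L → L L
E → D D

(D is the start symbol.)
Direct left recursion occurs when N → N α for some non-terminal N (the right-hand side begins with the left-hand side itself).

D → x E E: starts with x
L → L /: LEFT RECURSIVE (starts with L)
E → /: starts with '/'
E → / D x: starts with '/'
L → x: starts with x
E → L / E: starts with L
L → L L: LEFT RECURSIVE (starts with L)
E → D D: starts with D

The grammar has direct left recursion on: L.

Answer: Yes, L is left-recursive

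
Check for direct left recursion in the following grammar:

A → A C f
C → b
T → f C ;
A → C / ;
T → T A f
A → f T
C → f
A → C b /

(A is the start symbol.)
Yes, A, T are left-recursive

Direct left recursion occurs when N → N α for some non-terminal N (the right-hand side begins with the left-hand side itself).

A → A C f: LEFT RECURSIVE (starts with A)
C → b: starts with b
T → f C ;: starts with f
A → C / ;: starts with C
T → T A f: LEFT RECURSIVE (starts with T)
A → f T: starts with f
C → f: starts with f
A → C b /: starts with C

The grammar has direct left recursion on: A, T.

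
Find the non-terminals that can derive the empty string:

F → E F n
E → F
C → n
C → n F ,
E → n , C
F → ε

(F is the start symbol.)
{ 'E', 'F' }

A non-terminal is nullable if it can derive ε (the empty string): either it has an ε-production, or it has a production whose right-hand side consists entirely of nullable non-terminals.

ε-productions: F → ε
So F is immediately nullable.
E → F: every symbol on the right is nullable, so E is nullable too.
No further non-terminal can be added: every production for the remaining non-terminals contains a terminal or a non-nullable non-terminal.
Nullable = { 'E', 'F' }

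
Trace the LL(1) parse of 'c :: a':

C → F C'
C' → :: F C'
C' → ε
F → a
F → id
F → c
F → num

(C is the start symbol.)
LL(1) parsing maintains a stack (initially the start symbol over $) and the input. At each step: if the stack top is a terminal, match it against the current input token; if it is a non-terminal N, replace it with the RHS of M[N, lookahead] (the unique production whose predict set contains the lookahead).

Stack is shown with the top on the left.

Stack      Input     Action
---------------------------
C $        c :: a $  output C → F C'
F C' $     c :: a $  output F → c
c C' $     c :: a $  match 'c'
C' $       :: a $    output C' → :: F C'
:: F C' $  :: a $    match '::'
F C' $     a $       output F → a
a C' $     a $       match 'a'
C' $       $         output C' → ε
$          $         accept

The string is accepted.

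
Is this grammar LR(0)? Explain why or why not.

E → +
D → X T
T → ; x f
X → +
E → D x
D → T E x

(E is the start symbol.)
No. Reduce-reduce conflict: [E → + .] and [X → + .]

A grammar is LR(0) if no state in the canonical LR(0) collection has:
  - both a shift item (dot before a terminal) and a complete item (shift-reduce conflict), or
  - two or more complete items (reduce-reduce conflict; the accept item [E' → E .] counts as a complete item here).

Augment with E' → E and build the canonical LR(0) collection (I0 = CLOSURE({[E' → . E]}), then GOTO on every symbol after a dot until no new states appear). It has 13 states:
  I0: { [D → . T E x], [D → . X T], [E → . +], [E → . D x], [E' → . E], [T → . ; x f], [X → . +] }  — shift
  I1: { [E → + .], [X → + .] }  — 2 reduces
  I2: { [T → ; . x f] }  — shift
  I3: { [E → D . x] }  — shift
  I4: { [E' → E .] }  — accept
  I5: { [D → . T E x], [D → . X T], [D → T . E x], [E → . +], [E → . D x], [T → . ; x f], [X → . +] }  — shift
  I6: { [D → X . T], [T → . ; x f] }  — shift
  I7: { [D → X T .] }  — reduce
  I8: { [D → T E . x] }  — shift
  I9: { [D → T E x .] }  — reduce
  I10: { [E → D x .] }  — reduce
  I11: { [T → ; x . f] }  — shift
  I12: { [T → ; x f .] }  — reduce

Conflict in state I1:
  Reduce-reduce conflict: [E → + .] and [X → + .]
So the grammar is NOT LR(0).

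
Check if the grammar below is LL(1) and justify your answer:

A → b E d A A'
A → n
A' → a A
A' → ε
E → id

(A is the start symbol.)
No. Predict set conflict for A': { 'a' }

A grammar is LL(1) if for each non-terminal N with multiple productions, the predict sets of those productions are pairwise disjoint, where PREDICT(N → α) = (FIRST(α) \ {ε}) ∪ (FOLLOW(N) if α ⇒* ε).

Relevant sets:
  FOLLOW(A') = { $, 'a' }

For A:
  PREDICT(A → b E d A A') = { 'b' }
  PREDICT(A → n) = { 'n' }
For A':
  PREDICT(A' → a A) = { 'a' }
  PREDICT(A' → ε) = { $, 'a' }
E has a single production, so nothing to check there.

Conflict found: Predict set conflict for A': { 'a' }
The grammar is NOT LL(1).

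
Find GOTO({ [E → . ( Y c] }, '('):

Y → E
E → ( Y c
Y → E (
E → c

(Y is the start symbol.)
{ [E → ( . Y c], [E → . ( Y c], [E → . c], [Y → . E (], [Y → . E] }

GOTO(I, '(') = CLOSURE({ [A → αX.β] : [A → α.Xβ] ∈ I, X = '(' })

Items with dot before '(', with the dot advanced:
  [E → . ( Y c] → [E → ( . Y c]
Closure of the advanced items:
  [E → ( . Y c] has the dot before Y: add [Y → . E], [Y → . E (]
  [Y → . E] has the dot before E: add [E → . ( Y c], [E → . c]

GOTO = { [E → ( . Y c], [E → . ( Y c], [E → . c], [Y → . E (], [Y → . E] }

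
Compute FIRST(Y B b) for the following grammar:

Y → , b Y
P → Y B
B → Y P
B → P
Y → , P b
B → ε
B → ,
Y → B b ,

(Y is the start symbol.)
{ ',', 'b' }

FIRST sets of the non-terminals involved (from the grammar, by fixed-point iteration):
  FIRST(Y) = { ',', 'b' }

To compute FIRST(Y B b), process the symbols left to right:
Symbol Y is a non-terminal. Add FIRST(Y) \ {ε} = { ',', 'b' }
Y is not nullable (ε ∉ FIRST(Y)), so stop here.
FIRST(Y B b) = { ',', 'b' }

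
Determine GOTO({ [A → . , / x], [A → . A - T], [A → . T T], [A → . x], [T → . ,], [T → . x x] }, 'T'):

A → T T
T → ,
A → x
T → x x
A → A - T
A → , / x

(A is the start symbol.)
GOTO(I, 'T') = CLOSURE({ [A → αX.β] : [A → α.Xβ] ∈ I, X = 'T' })

Items with dot before 'T', with the dot advanced:
  [A → . T T] → [A → T . T]
Closure of the advanced items:
  [A → T . T] has the dot before T: add [T → . ,], [T → . x x]

GOTO = { [A → T . T], [T → . ,], [T → . x x] }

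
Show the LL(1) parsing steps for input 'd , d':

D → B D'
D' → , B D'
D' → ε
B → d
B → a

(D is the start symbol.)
Stack is shown with the top on the left.

Stack     Input    Action
-------------------------
D $       d , d $  output D → B D'
B D' $    d , d $  output B → d
d D' $    d , d $  match 'd'
D' $      , d $    output D' → , B D'
, B D' $  , d $    match ','
B D' $    d $      output B → d
d D' $    d $      match 'd'
D' $      $        output D' → ε
$         $        accept

The string is accepted.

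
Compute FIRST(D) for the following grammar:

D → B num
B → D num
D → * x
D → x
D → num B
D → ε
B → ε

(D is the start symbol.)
FIRST sets of the other non-terminals involved (by the same procedure, iterated to a fixed point):
  FIRST(B) = { '*', 'num', 'x', ε }

From D → B num:
  - B is a non-terminal: add FIRST(B) \ {ε} = { '*', 'num', 'x' }
    B is nullable, so continue to the next symbol
  - num is a terminal: add 'num' and stop
From D → * x:
  - '*' is a terminal: add '*' and stop
From D → x:
  - x is a terminal: add 'x' and stop
From D → num B:
  - num is a terminal: add 'num' and stop
From D → ε:
  - ε-production, so ε ∈ FIRST(D)

Collecting: FIRST(D) = { '*', 'num', 'x', ε }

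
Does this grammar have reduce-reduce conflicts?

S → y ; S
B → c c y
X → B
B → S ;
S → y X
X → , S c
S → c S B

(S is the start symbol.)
Augment with S' → S and build the canonical LR(0) collection (I0 = CLOSURE({[S' → . S]}), then GOTO on every symbol after a dot until no new states appear). It has 18 states:
  I0: { [S → . c S B], [S → . y ; S], [S → . y X], [S' → . S] }  — shift
  I1: { [S' → S .] }  — accept
  I2: { [S → . c S B], [S → . y ; S], [S → . y X], [S → c . S B] }  — shift
  I3: { [B → . S ;], [B → . c c y], [S → . c S B], [S → . y ; S], [S → . y X], [S → y . ; S], [S → y . X], [X → . , S c], [X → . B] }  — shift
  I4: { [S → . c S B], [S → . y ; S], [S → . y X], [X → , . S c] }  — shift
  I5: { [S → . c S B], [S → . y ; S], [S → . y X], [S → y ; . S] }  — shift
  I6: { [X → B .] }  — reduce
  I7: { [B → S . ;] }  — shift
  I8: { [S → y X .] }  — reduce
  I9: { [B → c . c y], [S → . c S B], [S → . y ; S], [S → . y X], [S → c . S B] }  — shift
  I10: { [B → . S ;], [B → . c c y], [S → . c S B], [S → . y ; S], [S → . y X], [S → c S . B] }  — shift
  I11: { [B → c c . y], [S → . c S B], [S → . y ; S], [S → . y X], [S → c . S B] }  — shift
  I12: { [B → . S ;], [B → . c c y], [B → c c y .], [S → . c S B], [S → . y ; S], [S → . y X], [S → y . ; S], [S → y . X], [X → . , S c], [X → . B] }  — shift, reduce
  I13: { [S → c S B .] }  — reduce
  I14: { [B → S ; .] }  — reduce
  I15: { [S → y ; S .] }  — reduce
  I16: { [X → , S . c] }  — shift
  I17: { [X → , S c .] }  — reduce

No state contains more than one complete item.

Answer: No reduce-reduce conflicts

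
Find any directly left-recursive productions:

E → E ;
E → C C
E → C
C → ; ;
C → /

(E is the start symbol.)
Direct left recursion occurs when N → N α for some non-terminal N (the right-hand side begins with the left-hand side itself).

E → E ;: LEFT RECURSIVE (starts with E)
E → C C: starts with C
E → C: starts with C
C → ; ;: starts with ';'
C → /: starts with '/'

The grammar has direct left recursion on: E.

Answer: Yes, E is left-recursive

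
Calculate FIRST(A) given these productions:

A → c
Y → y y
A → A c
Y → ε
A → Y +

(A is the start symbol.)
{ '+', 'c', 'y' }

FIRST sets of the other non-terminals involved (by the same procedure, iterated to a fixed point):
  FIRST(Y) = { 'y', ε }

From A → c:
  - c is a terminal: add 'c' and stop
From A → A c:
  - A is the symbol being defined: contributes nothing new
    A is not nullable, so stop
From A → Y +:
  - Y is a non-terminal: add FIRST(Y) \ {ε} = { 'y' }
    Y is nullable, so continue to the next symbol
  - '+' is a terminal: add '+' and stop

Collecting: FIRST(A) = { '+', 'c', 'y' }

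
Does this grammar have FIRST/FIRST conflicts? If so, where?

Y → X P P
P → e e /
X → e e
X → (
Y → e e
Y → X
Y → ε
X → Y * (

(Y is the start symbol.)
Yes. Y → X P P / Y → e e on { 'e' }; Y → X P P / Y → X on { '(', '*', 'e' }; Y → e e / Y → X on { 'e' }; X → e e / X → Y '*' '(' on { 'e' }; X → '(' / X → Y '*' '(' on { '(' }

A FIRST/FIRST conflict occurs when two productions N → α and N → β for the same non-terminal have FIRST(α) ∩ FIRST(β) ≠ ∅ (with ε ∈ FIRST of a nullable right-hand side, so two nullable alternatives also conflict).

FIRST sets of the non-terminals at (or reachable through a nullable prefix from) the front of some alternative:
  FIRST(X) = { '(', '*', 'e' }
  FIRST(Y) = { '(', '*', 'e', ε }

Productions for Y:
  Y → X P P: FIRST = { '(', '*', 'e' }
  Y → e e: FIRST = { 'e' }
  Y → X: FIRST = { '(', '*', 'e' }
  Y → ε: FIRST = { ε }
Productions for X:
  X → e e: FIRST = { 'e' }
  X → (: FIRST = { '(' }
  X → Y * (: FIRST = { '(', '*', 'e' }
P has only one production, so no FIRST/FIRST conflict is possible there.

Conflict for Y: Y → X P P and Y → e e
  Overlap: { 'e' }
Conflict for Y: Y → X P P and Y → X
  Overlap: { '(', '*', 'e' }
Conflict for Y: Y → e e and Y → X
  Overlap: { 'e' }
Conflict for X: X → e e and X → Y * (
  Overlap: { 'e' }
Conflict for X: X → ( and X → Y * (
  Overlap: { '(' }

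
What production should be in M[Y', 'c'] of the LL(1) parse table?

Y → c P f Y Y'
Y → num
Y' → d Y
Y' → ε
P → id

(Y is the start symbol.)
To find M[Y', 'c'], we find productions for Y' where 'c' is in the predict set (PREDICT(N → α) = (FIRST(α) \ {ε}) ∪ (FOLLOW(N) if α ⇒* ε)).

Relevant sets:
  FOLLOW(Y') = { $, 'd' }

Y' → d Y: PREDICT = { 'd' }
Y' → ε: PREDICT = { $, 'd' }

M[Y', 'c'] is empty (no production applies)

Answer: Empty (error entry)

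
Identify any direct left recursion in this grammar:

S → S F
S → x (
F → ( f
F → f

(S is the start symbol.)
Yes, S is left-recursive

Direct left recursion occurs when N → N α for some non-terminal N (the right-hand side begins with the left-hand side itself).

S → S F: LEFT RECURSIVE (starts with S)
S → x (: starts with x
F → ( f: starts with '('
F → f: starts with f

The grammar has direct left recursion on: S.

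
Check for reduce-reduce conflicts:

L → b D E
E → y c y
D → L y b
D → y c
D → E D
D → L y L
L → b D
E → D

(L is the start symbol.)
Yes — I3: [E → D .] vs [L → b D .]; I12: [D → E D .] vs [E → D .]

A reduce-reduce conflict occurs when an LR(0) state has two complete items [A → α .] and [B → β .] — both call for a reduction, and with no lookahead the parser cannot choose between them.

Augment with L' → L and build the canonical LR(0) collection (I0 = CLOSURE({[L' → . L]}), then GOTO on every symbol after a dot until no new states appear). It has 15 states:
  I0: { [L → . b D E], [L → . b D], [L' → . L] }  — shift
  I1: { [L' → L .] }  — accept
  I2: { [D → . E D], [D → . L y L], [D → . L y b], [D → . y c], [E → . D], [E → . y c y], [L → . b D E], [L → . b D], [L → b . D E], [L → b . D] }  — shift
  I3: { [D → . E D], [D → . L y L], [D → . L y b], [D → . y c], [E → . D], [E → . y c y], [E → D .], [L → . b D E], [L → . b D], [L → b D . E], [L → b D .] }  — shift, 2 reduces
  I4: { [D → . E D], [D → . L y L], [D → . L y b], [D → . y c], [D → E . D], [E → . D], [E → . y c y], [L → . b D E], [L → . b D] }  — shift
  I5: { [D → L . y L], [D → L . y b] }  — shift
  I6: { [D → y . c], [E → y . c y] }  — shift
  I7: { [D → y c .], [E → y c . y] }  — shift, reduce
  I8: { [E → y c y .] }  — reduce
  I9: { [D → L y . L], [D → L y . b], [L → . b D E], [L → . b D] }  — shift
  I10: { [D → L y L .] }  — reduce
  I11: { [D → . E D], [D → . L y L], [D → . L y b], [D → . y c], [D → L y b .], [E → . D], [E → . y c y], [L → . b D E], [L → . b D], [L → b . D E], [L → b . D] }  — shift, reduce
  I12: { [D → E D .], [E → D .] }  — 2 reduces
  I13: { [E → D .] }  — reduce
  I14: { [D → . E D], [D → . L y L], [D → . L y b], [D → . y c], [D → E . D], [E → . D], [E → . y c y], [L → . b D E], [L → . b D], [L → b D E .] }  — shift, reduce

I3 contains complete items [E → D .], [L → b D .] — reduce-reduce conflict.
I12 contains complete items [D → E D .], [E → D .] — reduce-reduce conflict.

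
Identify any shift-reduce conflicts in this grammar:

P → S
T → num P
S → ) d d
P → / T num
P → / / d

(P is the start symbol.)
A shift-reduce conflict occurs when an LR(0) state has both:
  - a complete (reduce) item [A → α .] (dot at the end), and
  - a shift item [B → β . c γ] (dot before a terminal).

Augment with P' → P and build the canonical LR(0) collection (I0 = CLOSURE({[P' → . P]}), then GOTO on every symbol after a dot until no new states appear). It has 13 states:
  I0: { [P → . / / d], [P → . / T num], [P → . S], [P' → . P], [S → . ) d d] }  — shift
  I1: { [S → ) . d d] }  — shift
  I2: { [P → / . / d], [P → / . T num], [T → . num P] }  — shift
  I3: { [P' → P .] }  — accept
  I4: { [P → S .] }  — reduce
  I5: { [P → / / . d] }  — shift
  I6: { [P → / T . num] }  — shift
  I7: { [P → . / / d], [P → . / T num], [P → . S], [S → . ) d d], [T → num . P] }  — shift
  I8: { [T → num P .] }  — reduce
  I9: { [P → / T num .] }  — reduce
  I10: { [P → / / d .] }  — reduce
  I11: { [S → ) d . d] }  — shift
  I12: { [S → ) d d .] }  — reduce

No state contains both a complete item and a shift item.

Answer: No shift-reduce conflicts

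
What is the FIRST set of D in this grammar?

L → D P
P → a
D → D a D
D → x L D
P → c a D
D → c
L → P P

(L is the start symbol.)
{ 'c', 'x' }

To compute FIRST(D), examine every production with D on the left-hand side, reading each right-hand side left to right until a non-nullable symbol is reached.

From D → D a D:
  - D is the symbol being defined: contributes nothing new
    D is not nullable, so stop
From D → x L D:
  - x is a terminal: add 'x' and stop
From D → c:
  - c is a terminal: add 'c' and stop

Collecting: FIRST(D) = { 'c', 'x' }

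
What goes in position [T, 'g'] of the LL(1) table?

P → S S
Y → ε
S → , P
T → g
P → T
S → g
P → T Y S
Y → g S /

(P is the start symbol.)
T → g

To find M[T, 'g'], we find productions for T where 'g' is in the predict set (PREDICT(N → α) = (FIRST(α) \ {ε}) ∪ (FOLLOW(N) if α ⇒* ε)).

T → g: PREDICT = { 'g' }
  'g' is in predict set, so this production goes in M[T, 'g']

M[T, 'g'] = T → g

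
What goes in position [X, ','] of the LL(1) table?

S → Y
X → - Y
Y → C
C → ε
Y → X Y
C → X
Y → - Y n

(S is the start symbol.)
To find M[X, ','], we find productions for X where ',' is in the predict set (PREDICT(N → α) = (FIRST(α) \ {ε}) ∪ (FOLLOW(N) if α ⇒* ε)).

X → - Y: PREDICT = { '-' }

M[X, ','] is empty (no production applies)

Answer: Empty (error entry)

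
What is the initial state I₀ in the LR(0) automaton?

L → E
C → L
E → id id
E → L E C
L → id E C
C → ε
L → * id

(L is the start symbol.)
{ [E → . L E C], [E → . id id], [L → . * id], [L → . E], [L → . id E C], [L' → . L] }

First, augment the grammar with L' → L
I₀ = CLOSURE({ [L' → . L] }):
  [L' → . L] has the dot before L: add [L → . E], [L → . id E C], [L → . * id]
  [L → . E] has the dot before E: add [E → . id id], [E → . L E C]
No further items can be added.

I₀ = { [E → . L E C], [E → . id id], [L → . * id], [L → . E], [L → . id E C], [L' → . L] }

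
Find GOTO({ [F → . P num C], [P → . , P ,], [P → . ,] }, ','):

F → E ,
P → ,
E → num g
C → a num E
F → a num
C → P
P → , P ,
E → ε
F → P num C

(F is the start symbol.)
{ [P → , . P ,], [P → , .], [P → . , P ,], [P → . ,] }

GOTO(I, ',') = CLOSURE({ [A → αX.β] : [A → α.Xβ] ∈ I, X = ',' })

Items with dot before ',', with the dot advanced:
  [P → . ,] → [P → , .]
  [P → . , P ,] → [P → , . P ,]
Closure of the advanced items:
  [P → , . P ,] has the dot before P: add [P → . ,], [P → . , P ,]

GOTO = { [P → , . P ,], [P → , .], [P → . , P ,], [P → . ,] }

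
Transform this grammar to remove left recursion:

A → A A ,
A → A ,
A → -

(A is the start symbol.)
A is directly left-recursive. The standard transformation for
  A → A α₁ | ... | A α_m | β₁ | ... | β_n
is
  A  → β₁ A' | ... | β_n A'
  A' → α₁ A' | ... | α_m A' | ε

A → - becomes A → - A'
A → A A , becomes A' → A , A'
A → A , becomes A' → , A'
Add A' → ε

Resulting grammar:
A → - A'
A' → A , A'
A' → , A'
A' → ε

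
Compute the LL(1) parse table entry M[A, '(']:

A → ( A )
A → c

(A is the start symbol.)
A → ( A )

To find M[A, '('], we find productions for A where '(' is in the predict set (PREDICT(N → α) = (FIRST(α) \ {ε}) ∪ (FOLLOW(N) if α ⇒* ε)).

A → ( A ): PREDICT = { '(' }
  '(' is in predict set, so this production goes in M[A, '(']
A → c: PREDICT = { 'c' }

M[A, '('] = A → ( A )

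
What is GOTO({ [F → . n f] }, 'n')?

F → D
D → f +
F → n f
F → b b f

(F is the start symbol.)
{ [F → n . f] }

GOTO(I, 'n') = CLOSURE({ [A → αX.β] : [A → α.Xβ] ∈ I, X = 'n' })

Items with dot before 'n', with the dot advanced:
  [F → . n f] → [F → n . f]
Closure adds nothing (no advanced item has the dot before a non-terminal).

GOTO = { [F → n . f] }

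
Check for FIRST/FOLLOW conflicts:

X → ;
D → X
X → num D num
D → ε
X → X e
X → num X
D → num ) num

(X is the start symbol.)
Nullable non-terminals: D.
FIRST sets used below: FIRST(X) = { ';', 'num' }

D: nullable alternative(s) D → ε; FOLLOW(D) = { 'num' }
  D → X: FIRST \ {ε} = { ';', 'num' } — overlaps FOLLOW(D) on { 'num' }: CONFLICT
  D → ε: FIRST \ {ε} = { } — this is the only nullable alternative, skip
  D → num ) num: FIRST \ {ε} = { 'num' } — overlaps FOLLOW(D) on { 'num' }: CONFLICT

X has no nullable alternative, so no FIRST/FOLLOW check is needed there.

So the grammar has 2 FIRST/FOLLOW conflicts (marked CONFLICT above).

Answer: Yes. D → X with FOLLOW(D) on { 'num' }; D → num ')' num with FOLLOW(D) on { 'num' }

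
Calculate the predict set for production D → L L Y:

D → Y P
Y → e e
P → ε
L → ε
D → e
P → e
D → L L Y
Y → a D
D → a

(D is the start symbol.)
PREDICT(D → L L Y) = (FIRST(RHS) \ {ε}) ∪ (FOLLOW(D) if ε ∈ FIRST(RHS), i.e. RHS ⇒* ε)
FIRST(L) = { ε }
FIRST(Y) = { 'a', 'e' }
FIRST(L L Y) = { 'a', 'e' }
ε ∉ FIRST(L L Y), so FOLLOW(D) is not added.
PREDICT(D → L L Y) = { 'a', 'e' }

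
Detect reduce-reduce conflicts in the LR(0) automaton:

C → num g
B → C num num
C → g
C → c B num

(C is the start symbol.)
Augment with C' → C and build the canonical LR(0) collection (I0 = CLOSURE({[C' → . C]}), then GOTO on every symbol after a dot until no new states appear). It has 11 states:
  I0: { [C → . c B num], [C → . g], [C → . num g], [C' → . C] }  — shift
  I1: { [C' → C .] }  — accept
  I2: { [B → . C num num], [C → . c B num], [C → . g], [C → . num g], [C → c . B num] }  — shift
  I3: { [C → g .] }  — reduce
  I4: { [C → num . g] }  — shift
  I5: { [C → num g .] }  — reduce
  I6: { [C → c B . num] }  — shift
  I7: { [B → C . num num] }  — shift
  I8: { [B → C num . num] }  — shift
  I9: { [B → C num num .] }  — reduce
  I10: { [C → c B num .] }  — reduce

No state contains more than one complete item.

Answer: No reduce-reduce conflicts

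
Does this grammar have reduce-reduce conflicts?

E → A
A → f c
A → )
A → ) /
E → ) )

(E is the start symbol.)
Augment with E' → E and build the canonical LR(0) collection (I0 = CLOSURE({[E' → . E]}), then GOTO on every symbol after a dot until no new states appear). It has 8 states:
  I0: { [A → . ) /], [A → . )], [A → . f c], [E → . ) )], [E → . A], [E' → . E] }  — shift
  I1: { [A → ) . /], [A → ) .], [E → ) . )] }  — shift, reduce
  I2: { [E → A .] }  — reduce
  I3: { [E' → E .] }  — accept
  I4: { [A → f . c] }  — shift
  I5: { [A → f c .] }  — reduce
  I6: { [E → ) ) .] }  — reduce
  I7: { [A → ) / .] }  — reduce

No state contains more than one complete item.

Answer: No reduce-reduce conflicts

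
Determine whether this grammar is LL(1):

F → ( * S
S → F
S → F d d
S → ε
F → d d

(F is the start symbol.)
A grammar is LL(1) if for each non-terminal N with multiple productions, the predict sets of those productions are pairwise disjoint, where PREDICT(N → α) = (FIRST(α) \ {ε}) ∪ (FOLLOW(N) if α ⇒* ε).

Relevant sets:
  FIRST(F) = { '(', 'd' }
  FOLLOW(S) = { $, 'd' }

For F:
  PREDICT(F → '(' '*' S) = { '(' }
  PREDICT(F → d d) = { 'd' }
For S:
  PREDICT(S → F) = { '(', 'd' }
  PREDICT(S → F d d) = { '(', 'd' }
  PREDICT(S → ε) = { $, 'd' }

Conflict found: Predict set conflict for S: { '(', 'd' }
The grammar is NOT LL(1).

Answer: No. Predict set conflict for S: { '(', 'd' }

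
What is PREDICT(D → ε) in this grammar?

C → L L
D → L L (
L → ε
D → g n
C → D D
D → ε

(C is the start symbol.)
PREDICT(D → ε) = (FIRST(RHS) \ {ε}) ∪ (FOLLOW(D) if ε ∈ FIRST(RHS), i.e. RHS ⇒* ε)
The right-hand side is ε (FIRST(ε) = { ε }), so the predict set is FOLLOW(D) = { $, '(', 'g' }
PREDICT(D → ε) = { $, '(', 'g' }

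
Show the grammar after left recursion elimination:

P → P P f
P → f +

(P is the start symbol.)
P → f + P'
P' → P f P'
P' → ε

P is directly left-recursive. The standard transformation for
  A → A α₁ | ... | A α_m | β₁ | ... | β_n
is
  A  → β₁ A' | ... | β_n A'
  A' → α₁ A' | ... | α_m A' | ε

P → f + becomes P → f + P'
P → P P f becomes P' → P f P'
Add P' → ε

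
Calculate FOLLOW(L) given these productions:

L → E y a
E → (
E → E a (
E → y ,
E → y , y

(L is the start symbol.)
{ $ }

To compute FOLLOW(L), find every occurrence of L on a right-hand side N → α L β: add FIRST(β) \ {ε}, and if β is empty or nullable also add FOLLOW(N). Iterate to a fixed point.

L is the start symbol, so $ ∈ FOLLOW(L).
L does not occur on any right-hand side.

Taking the union: FOLLOW(L) = { $ }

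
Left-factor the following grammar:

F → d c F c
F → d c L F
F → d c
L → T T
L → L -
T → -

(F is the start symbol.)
Left-factoring transforms A → αβ₁ | αβ₂ into A → αA' and A' → β₁ | β₂
(α is the longest common prefix among the alternatives). Repeat until
no nonterminal has two alternatives with a common prefix.

Round 1: F has alternatives sharing prefix 'd c'. Introduce F': F → d c F'
  Add: F' → F c
  Add: F' → L F
  Add: F' → ε

No remaining common prefixes — done.

Resulting grammar:
F → d c F'
F' → F c
F' → L F
F' → ε
L → T T
L → L -
T → -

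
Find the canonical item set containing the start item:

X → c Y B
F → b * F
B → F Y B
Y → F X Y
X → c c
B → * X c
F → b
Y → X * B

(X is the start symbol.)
{ [X → . c Y B], [X → . c c], [X' → . X] }

First, augment the grammar with X' → X
I₀ = CLOSURE({ [X' → . X] }):
  [X' → . X] has the dot before X: add [X → . c Y B], [X → . c c]
No further items can be added.

I₀ = { [X → . c Y B], [X → . c c], [X' → . X] }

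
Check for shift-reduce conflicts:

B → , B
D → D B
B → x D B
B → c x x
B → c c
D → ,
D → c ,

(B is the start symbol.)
Augment with B' → B and build the canonical LR(0) collection (I0 = CLOSURE({[B' → . B]}), then GOTO on every symbol after a dot until no new states appear). It has 14 states:
  I0: { [B → . , B], [B → . c c], [B → . c x x], [B → . x D B], [B' → . B] }  — shift
  I1: { [B → , . B], [B → . , B], [B → . c c], [B → . c x x], [B → . x D B] }  — shift
  I2: { [B' → B .] }  — accept
  I3: { [B → c . c], [B → c . x x] }  — shift
  I4: { [B → x . D B], [D → . ,], [D → . D B], [D → . c ,] }  — shift
  I5: { [D → , .] }  — reduce
  I6: { [B → . , B], [B → . c c], [B → . c x x], [B → . x D B], [B → x D . B], [D → D . B] }  — shift
  I7: { [D → c . ,] }  — shift
  I8: { [D → c , .] }  — reduce
  I9: { [B → x D B .], [D → D B .] }  — 2 reduces
  I10: { [B → c c .] }  — reduce
  I11: { [B → c x . x] }  — shift
  I12: { [B → c x x .] }  — reduce
  I13: { [B → , B .] }  — reduce

No state contains both a complete item and a shift item.

Answer: No shift-reduce conflicts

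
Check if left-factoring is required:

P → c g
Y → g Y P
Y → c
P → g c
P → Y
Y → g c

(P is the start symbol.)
Yes, Y has productions with common prefix 'g'

Left-factoring is needed when two productions for the same non-terminal
share a common prefix on the right-hand side.

Productions for P:
  P → c g
  P → g c
  P → Y
Productions for Y:
  Y → g Y P
  Y → c
  Y → g c

Found common prefix 'g' in productions for Y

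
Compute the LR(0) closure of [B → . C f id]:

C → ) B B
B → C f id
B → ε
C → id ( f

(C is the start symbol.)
{ [B → . C f id], [C → . ) B B], [C → . id ( f] }

To compute CLOSURE, for each item [A → α.Bβ] where B is a non-terminal, add [B → .γ] for all productions B → γ; repeat for the newly added items until nothing changes.

Start with: [B → . C f id]
  [B → . C f id] has the dot before C: add [C → . ) B B], [C → . id ( f]
No further items can be added.

CLOSURE = { [B → . C f id], [C → . ) B B], [C → . id ( f] }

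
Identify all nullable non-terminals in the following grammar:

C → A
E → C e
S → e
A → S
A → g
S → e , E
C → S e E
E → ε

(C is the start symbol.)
{ 'E' }

A non-terminal is nullable if it can derive ε (the empty string): either it has an ε-production, or it has a production whose right-hand side consists entirely of nullable non-terminals.

ε-productions: E → ε
So E is immediately nullable.
No further non-terminal can be added: every production for the remaining non-terminals contains a terminal or a non-nullable non-terminal.
Nullable = { 'E' }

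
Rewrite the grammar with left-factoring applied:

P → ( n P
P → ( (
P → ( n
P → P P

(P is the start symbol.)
P → ( P'
P' → n P''
P'' → P
P'' → ε
P' → (
P → P P

Left-factoring transforms A → αβ₁ | αβ₂ into A → αA' and A' → β₁ | β₂
(α is the longest common prefix among the alternatives). Repeat until
no nonterminal has two alternatives with a common prefix.

Round 1: P has alternatives sharing prefix '('. Introduce P': P → ( P'
  Add: P' → n P
  Add: P' → (
  Add: P' → n

Round 2: P' has alternatives sharing prefix 'n'. Introduce P'': P' → n P''
  Add: P'' → P
  Add: P'' → ε

No remaining common prefixes — done.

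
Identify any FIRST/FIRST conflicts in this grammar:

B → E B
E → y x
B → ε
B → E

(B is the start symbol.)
A FIRST/FIRST conflict occurs when two productions N → α and N → β for the same non-terminal have FIRST(α) ∩ FIRST(β) ≠ ∅ (with ε ∈ FIRST of a nullable right-hand side, so two nullable alternatives also conflict).

FIRST sets of the non-terminals at (or reachable through a nullable prefix from) the front of some alternative:
  FIRST(E) = { 'y' }

Productions for B:
  B → E B: FIRST = { 'y' }
  B → ε: FIRST = { ε }
  B → E: FIRST = { 'y' }
E has only one production, so no FIRST/FIRST conflict is possible there.

Conflict for B: B → E B and B → E
  Overlap: { 'y' }

Answer: Yes. B → E B / B → E on { 'y' }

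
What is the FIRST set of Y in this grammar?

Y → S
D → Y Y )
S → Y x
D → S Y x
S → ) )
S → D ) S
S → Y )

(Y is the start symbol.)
{ ')' }

FIRST sets of the other non-terminals involved (by the same procedure, iterated to a fixed point):
  FIRST(S) = { ')' }

From Y → S:
  - S is a non-terminal: add FIRST(S) \ {ε} = { ')' }
    S is not nullable, so stop

Collecting: FIRST(Y) = { ')' }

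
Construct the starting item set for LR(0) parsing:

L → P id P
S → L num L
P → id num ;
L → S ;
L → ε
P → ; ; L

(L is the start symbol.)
First, augment the grammar with L' → L
I₀ = CLOSURE({ [L' → . L] }):
  [L' → . L] has the dot before L: add [L → . P id P], [L → . S ;], [L → .]
  [L → . P id P] has the dot before P: add [P → . id num ;], [P → . ; ; L]
  [L → . S ;] has the dot before S: add [S → . L num L]
No further items can be added.

I₀ = { [L → . P id P], [L → . S ;], [L → .], [L' → . L], [P → . ; ; L], [P → . id num ;], [S → . L num L] }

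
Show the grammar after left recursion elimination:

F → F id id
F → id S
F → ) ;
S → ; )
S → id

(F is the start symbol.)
F → id S F'
F → ) ; F'
F' → id id F'
F' → ε
S → ; )
S → id

F is directly left-recursive. The standard transformation for
  A → A α₁ | ... | A α_m | β₁ | ... | β_n
is
  A  → β₁ A' | ... | β_n A'
  A' → α₁ A' | ... | α_m A' | ε

F → id S becomes F → id S F'
F → ) ; becomes F → ) ; F'
F → F id id becomes F' → id id F'
Add F' → ε

Productions for other non-terminals are unchanged:
  S → ; )
  S → id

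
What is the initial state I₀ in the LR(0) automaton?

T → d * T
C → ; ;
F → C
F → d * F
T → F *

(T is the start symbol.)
{ [C → . ; ;], [F → . C], [F → . d * F], [T → . F *], [T → . d * T], [T' → . T] }

First, augment the grammar with T' → T
I₀ = CLOSURE({ [T' → . T] }):
  [T' → . T] has the dot before T: add [T → . d * T], [T → . F *]
  [T → . F *] has the dot before F: add [F → . C], [F → . d * F]
  [F → . C] has the dot before C: add [C → . ; ;]
No further items can be added.

I₀ = { [C → . ; ;], [F → . C], [F → . d * F], [T → . F *], [T → . d * T], [T' → . T] }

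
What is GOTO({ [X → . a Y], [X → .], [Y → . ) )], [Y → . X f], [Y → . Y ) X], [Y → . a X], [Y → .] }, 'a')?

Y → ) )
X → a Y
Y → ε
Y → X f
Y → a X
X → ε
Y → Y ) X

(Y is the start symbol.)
{ [X → . a Y], [X → .], [X → a . Y], [Y → . ) )], [Y → . X f], [Y → . Y ) X], [Y → . a X], [Y → .], [Y → a . X] }

GOTO(I, 'a') = CLOSURE({ [A → αX.β] : [A → α.Xβ] ∈ I, X = 'a' })

Items with dot before 'a', with the dot advanced:
  [X → . a Y] → [X → a . Y]
  [Y → . a X] → [Y → a . X]
Closure of the advanced items:
  [X → a . Y] has the dot before Y: add [Y → . ) )], [Y → .], [Y → . X f], [Y → . a X], [Y → . Y ) X]
  [Y → a . X] has the dot before X: add [X → . a Y], [X → .]

GOTO = { [X → . a Y], [X → .], [X → a . Y], [Y → . ) )], [Y → . X f], [Y → . Y ) X], [Y → . a X], [Y → .], [Y → a . X] }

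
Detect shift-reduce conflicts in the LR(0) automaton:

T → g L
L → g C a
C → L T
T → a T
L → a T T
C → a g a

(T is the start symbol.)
Yes — I12: [C → a g a .] vs [T → . a T]

A shift-reduce conflict occurs when an LR(0) state has both:
  - a complete (reduce) item [A → α .] (dot at the end), and
  - a shift item [B → β . c γ] (dot before a terminal).

Augment with T' → T and build the canonical LR(0) collection (I0 = CLOSURE({[T' → . T]}), then GOTO on every symbol after a dot until no new states appear). It has 17 states:
  I0: { [T → . a T], [T → . g L], [T' → . T] }  — shift
  I1: { [T' → T .] }  — accept
  I2: { [T → . a T], [T → . g L], [T → a . T] }  — shift
  I3: { [L → . a T T], [L → . g C a], [T → g . L] }  — shift
  I4: { [T → g L .] }  — reduce
  I5: { [L → a . T T], [T → . a T], [T → . g L] }  — shift
  I6: { [C → . L T], [C → . a g a], [L → . a T T], [L → . g C a], [L → g . C a] }  — shift
  I7: { [L → g C . a] }  — shift
  I8: { [C → L . T], [T → . a T], [T → . g L] }  — shift
  I9: { [C → a . g a], [L → a . T T], [T → . a T], [T → . g L] }  — shift
  I10: { [L → a T . T], [T → . a T], [T → . g L] }  — shift
  I11: { [C → a g . a], [L → . a T T], [L → . g C a], [T → g . L] }  — shift
  I12: { [C → a g a .], [L → a . T T], [T → . a T], [T → . g L] }  — shift, reduce
  I13: { [L → a T T .] }  — reduce
  I14: { [C → L T .] }  — reduce
  I15: { [L → g C a .] }  — reduce
  I16: { [T → a T .] }  — reduce

I12 contains reduce item [C → a g a .] and shift items [T → . a T], [T → . g L] — shift-reduce conflict.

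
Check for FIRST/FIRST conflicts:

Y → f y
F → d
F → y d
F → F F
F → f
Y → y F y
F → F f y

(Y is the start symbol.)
FIRST sets of the non-terminals at (or reachable through a nullable prefix from) the front of some alternative:
  FIRST(F) = { 'd', 'f', 'y' }

Productions for Y:
  Y → f y: FIRST = { 'f' }
  Y → y F y: FIRST = { 'y' }
Productions for F:
  F → d: FIRST = { 'd' }
  F → y d: FIRST = { 'y' }
  F → F F: FIRST = { 'd', 'f', 'y' }
  F → f: FIRST = { 'f' }
  F → F f y: FIRST = { 'd', 'f', 'y' }

Conflict for F: F → d and F → F F
  Overlap: { 'd' }
Conflict for F: F → d and F → F f y
  Overlap: { 'd' }
Conflict for F: F → y d and F → F F
  Overlap: { 'y' }
Conflict for F: F → y d and F → F f y
  Overlap: { 'y' }
Conflict for F: F → F F and F → f
  Overlap: { 'f' }
Conflict for F: F → F F and F → F f y
  Overlap: { 'd', 'f', 'y' }
Conflict for F: F → f and F → F f y
  Overlap: { 'f' }

Answer: Yes. F → d / F → F F on { 'd' }; F → d / F → F f y on { 'd' }; F → y d / F → F F on { 'y' }; F → y d / F → F f y on { 'y' }; F → F F / F → f on { 'f' }; F → F F / F → F f y on { 'd', 'f', 'y' }; F → f / F → F f y on { 'f' }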